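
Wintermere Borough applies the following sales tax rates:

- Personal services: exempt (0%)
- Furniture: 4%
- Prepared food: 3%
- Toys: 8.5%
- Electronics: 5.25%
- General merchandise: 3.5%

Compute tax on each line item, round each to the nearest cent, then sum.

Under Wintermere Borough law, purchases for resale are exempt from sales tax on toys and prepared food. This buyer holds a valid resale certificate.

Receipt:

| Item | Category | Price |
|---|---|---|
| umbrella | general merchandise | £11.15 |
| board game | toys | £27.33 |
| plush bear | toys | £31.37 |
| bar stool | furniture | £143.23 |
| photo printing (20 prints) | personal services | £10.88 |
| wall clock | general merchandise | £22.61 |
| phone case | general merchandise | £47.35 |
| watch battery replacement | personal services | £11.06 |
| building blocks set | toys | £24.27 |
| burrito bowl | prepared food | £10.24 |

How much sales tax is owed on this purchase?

Umbrella £11.15: general merchandise → 3.5% → £0.39
Board game £27.33: toys, buyer-exempt → 0% → £0.00
Plush bear £31.37: toys, buyer-exempt → 0% → £0.00
Bar stool £143.23: furniture → 4% → £5.73
Photo printing (20 prints) £10.88: personal services → 0% → £0.00
Wall clock £22.61: general merchandise → 3.5% → £0.79
Phone case £47.35: general merchandise → 3.5% → £1.66
Watch battery replacement £11.06: personal services → 0% → £0.00
Building blocks set £24.27: toys, buyer-exempt → 0% → £0.00
Burrito bowl £10.24: prepared food, buyer-exempt → 0% → £0.00
Total tax = £0.39 + £5.73 + £0.79 + £1.66 = £8.57

£8.57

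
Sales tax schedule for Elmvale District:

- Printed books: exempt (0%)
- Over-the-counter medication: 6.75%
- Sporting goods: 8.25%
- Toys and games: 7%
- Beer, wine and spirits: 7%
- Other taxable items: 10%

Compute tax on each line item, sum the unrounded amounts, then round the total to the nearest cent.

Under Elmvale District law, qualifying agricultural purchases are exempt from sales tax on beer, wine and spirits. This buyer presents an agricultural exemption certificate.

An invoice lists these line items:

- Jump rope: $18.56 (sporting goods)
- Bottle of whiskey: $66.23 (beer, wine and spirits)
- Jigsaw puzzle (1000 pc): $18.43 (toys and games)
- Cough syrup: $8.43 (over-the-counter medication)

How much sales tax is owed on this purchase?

$3.39

Jump rope $18.56: sporting goods → 8.25% → $1.5312
Bottle of whiskey $66.23: beer, wine and spirits, buyer-exempt → 0% → $0.00
Jigsaw puzzle (1000 pc) $18.43: toys and games → 7% → $1.2901
Cough syrup $8.43: over-the-counter medication → 6.75% → $0.569025
Unrounded tax sum = $3.390325 → $3.39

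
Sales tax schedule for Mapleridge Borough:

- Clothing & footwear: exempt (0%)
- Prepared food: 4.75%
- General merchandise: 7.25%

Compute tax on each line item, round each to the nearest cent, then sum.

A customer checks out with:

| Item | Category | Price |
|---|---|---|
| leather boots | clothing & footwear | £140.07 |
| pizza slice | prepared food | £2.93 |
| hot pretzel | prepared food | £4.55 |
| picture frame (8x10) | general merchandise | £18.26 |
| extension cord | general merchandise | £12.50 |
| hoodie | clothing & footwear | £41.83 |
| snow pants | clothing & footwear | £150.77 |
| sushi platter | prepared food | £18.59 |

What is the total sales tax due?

Leather boots £140.07: clothing & footwear → 0% → £0.00
Pizza slice £2.93: prepared food → 4.75% → £0.14
Hot pretzel £4.55: prepared food → 4.75% → £0.22
Picture frame (8x10) £18.26: general merchandise → 7.25% → £1.32
Extension cord £12.50: general merchandise → 7.25% → £0.91
Hoodie £41.83: clothing & footwear → 0% → £0.00
Snow pants £150.77: clothing & footwear → 0% → £0.00
Sushi platter £18.59: prepared food → 4.75% → £0.88
Total tax = £0.14 + £0.22 + £1.32 + £0.91 + £0.88 = £3.47

£3.47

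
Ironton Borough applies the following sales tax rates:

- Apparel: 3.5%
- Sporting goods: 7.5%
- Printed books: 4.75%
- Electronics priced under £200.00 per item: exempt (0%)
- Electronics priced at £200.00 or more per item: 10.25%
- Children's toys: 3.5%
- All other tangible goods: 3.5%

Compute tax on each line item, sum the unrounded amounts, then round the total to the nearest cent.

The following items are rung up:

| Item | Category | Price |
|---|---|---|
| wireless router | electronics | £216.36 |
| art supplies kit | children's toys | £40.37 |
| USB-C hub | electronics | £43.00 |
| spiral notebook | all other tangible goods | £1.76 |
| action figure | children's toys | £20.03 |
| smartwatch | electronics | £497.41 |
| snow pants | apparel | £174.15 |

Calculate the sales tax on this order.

Wireless router £216.36: electronics, £200.00 or more → 10.25% → £22.1769
Art supplies kit £40.37: children's toys → 3.5% → £1.41295
USB-C hub £43.00: electronics, under £200.00 → 0% → £0.00
Spiral notebook £1.76: all other tangible goods → 3.5% → £0.0616
Action figure £20.03: children's toys → 3.5% → £0.70105
Smartwatch £497.41: electronics, £200.00 or more → 10.25% → £50.984525
Snow pants £174.15: apparel → 3.5% → £6.09525
Unrounded tax sum = £81.432275 → £81.43

£81.43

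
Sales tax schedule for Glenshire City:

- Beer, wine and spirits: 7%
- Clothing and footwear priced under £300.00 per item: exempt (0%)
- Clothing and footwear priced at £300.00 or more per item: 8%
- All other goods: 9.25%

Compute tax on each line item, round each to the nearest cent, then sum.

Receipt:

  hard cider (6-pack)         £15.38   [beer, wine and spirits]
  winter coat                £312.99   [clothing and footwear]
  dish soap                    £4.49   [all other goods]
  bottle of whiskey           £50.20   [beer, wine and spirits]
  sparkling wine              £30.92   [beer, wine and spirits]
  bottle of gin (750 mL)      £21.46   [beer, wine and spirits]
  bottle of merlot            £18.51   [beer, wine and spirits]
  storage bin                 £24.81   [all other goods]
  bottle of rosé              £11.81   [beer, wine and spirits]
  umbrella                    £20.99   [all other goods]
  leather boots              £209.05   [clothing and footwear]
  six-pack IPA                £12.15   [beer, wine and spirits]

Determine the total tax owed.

£40.92

Hard cider (6-pack) £15.38: beer, wine and spirits → 7% → £1.08
Winter coat £312.99: clothing and footwear, £300.00 or more → 8% → £25.04
Dish soap £4.49: all other goods → 9.25% → £0.42
Bottle of whiskey £50.20: beer, wine and spirits → 7% → £3.51
Sparkling wine £30.92: beer, wine and spirits → 7% → £2.16
Bottle of gin (750 mL) £21.46: beer, wine and spirits → 7% → £1.50
Bottle of merlot £18.51: beer, wine and spirits → 7% → £1.30
Storage bin £24.81: all other goods → 9.25% → £2.29
Bottle of rosé £11.81: beer, wine and spirits → 7% → £0.83
Umbrella £20.99: all other goods → 9.25% → £1.94
Leather boots £209.05: clothing and footwear, under £300.00 → 0% → £0.00
Six-pack IPA £12.15: beer, wine and spirits → 7% → £0.85
Total tax = £1.08 + £25.04 + £0.42 + £3.51 + £2.16 + £1.50 + £1.30 + £2.29 + £0.83 + £1.94 + £0.85 = £40.92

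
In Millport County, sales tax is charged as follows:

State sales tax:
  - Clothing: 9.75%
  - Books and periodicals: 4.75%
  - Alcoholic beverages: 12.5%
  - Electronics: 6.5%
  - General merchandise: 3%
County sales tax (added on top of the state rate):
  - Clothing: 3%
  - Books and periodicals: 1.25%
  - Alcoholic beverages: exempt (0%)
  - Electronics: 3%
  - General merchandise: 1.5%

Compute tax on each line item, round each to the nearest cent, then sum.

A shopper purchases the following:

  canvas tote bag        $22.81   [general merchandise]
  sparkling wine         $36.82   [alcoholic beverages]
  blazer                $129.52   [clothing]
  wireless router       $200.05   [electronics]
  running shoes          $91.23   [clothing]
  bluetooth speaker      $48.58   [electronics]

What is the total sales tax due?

$57.39

Canvas tote bag $22.81: general merchandise → 3% + 1.5% county = 4.5% → $1.03
Sparkling wine $36.82: alcoholic beverages → 12.5% + 0% county = 12.5% → $4.60
Blazer $129.52: clothing → 9.75% + 3% county = 12.75% → $16.51
Wireless router $200.05: electronics → 6.5% + 3% county = 9.5% → $19.00
Running shoes $91.23: clothing → 9.75% + 3% county = 12.75% → $11.63
Bluetooth speaker $48.58: electronics → 6.5% + 3% county = 9.5% → $4.62
Total tax = $1.03 + $4.60 + $16.51 + $19.00 + $11.63 + $4.62 = $57.39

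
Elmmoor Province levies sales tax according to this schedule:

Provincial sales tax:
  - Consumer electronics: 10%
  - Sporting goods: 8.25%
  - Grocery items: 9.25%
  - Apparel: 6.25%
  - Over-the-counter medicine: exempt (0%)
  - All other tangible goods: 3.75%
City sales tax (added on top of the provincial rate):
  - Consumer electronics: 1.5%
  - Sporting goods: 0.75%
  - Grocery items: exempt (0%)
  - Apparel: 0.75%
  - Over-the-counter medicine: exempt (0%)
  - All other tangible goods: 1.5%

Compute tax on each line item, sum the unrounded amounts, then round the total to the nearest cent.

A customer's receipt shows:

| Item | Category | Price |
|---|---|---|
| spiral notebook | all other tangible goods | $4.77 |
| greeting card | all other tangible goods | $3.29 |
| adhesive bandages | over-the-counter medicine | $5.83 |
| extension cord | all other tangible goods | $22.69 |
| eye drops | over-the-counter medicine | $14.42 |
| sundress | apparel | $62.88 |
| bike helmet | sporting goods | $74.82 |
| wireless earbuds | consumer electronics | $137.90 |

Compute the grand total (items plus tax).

Spiral notebook $4.77: all other tangible goods → 3.75% + 1.5% city = 5.25% → $0.250425
Greeting card $3.29: all other tangible goods → 3.75% + 1.5% city = 5.25% → $0.172725
Adhesive bandages $5.83: over-the-counter medicine → 0% + 0% city = 0% → $0.00
Extension cord $22.69: all other tangible goods → 3.75% + 1.5% city = 5.25% → $1.191225
Eye drops $14.42: over-the-counter medicine → 0% + 0% city = 0% → $0.00
Sundress $62.88: apparel → 6.25% + 0.75% city = 7% → $4.4016
Bike helmet $74.82: sporting goods → 8.25% + 0.75% city = 9% → $6.7338
Wireless earbuds $137.90: consumer electronics → 10% + 1.5% city = 11.5% → $15.8585
Subtotal = $326.60; unrounded tax = $28.608275 → $28.61; total due = $355.21

$355.21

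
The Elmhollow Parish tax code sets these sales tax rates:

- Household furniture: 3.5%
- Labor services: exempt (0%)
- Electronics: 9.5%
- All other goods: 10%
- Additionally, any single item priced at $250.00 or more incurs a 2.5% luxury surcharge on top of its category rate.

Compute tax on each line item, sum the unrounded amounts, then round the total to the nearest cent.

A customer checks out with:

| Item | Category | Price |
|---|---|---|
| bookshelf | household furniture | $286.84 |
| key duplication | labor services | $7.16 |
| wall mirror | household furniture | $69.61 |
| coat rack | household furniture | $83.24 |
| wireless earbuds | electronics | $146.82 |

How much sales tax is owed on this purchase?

$36.51

Bookshelf $286.84: household furniture → 3.5% + 2.5% surcharge = 6% → $17.2104
Key duplication $7.16: labor services → 0% → $0.00
Wall mirror $69.61: household furniture → 3.5% → $2.43635
Coat rack $83.24: household furniture → 3.5% → $2.9134
Wireless earbuds $146.82: electronics → 9.5% → $13.9479
Unrounded tax sum = $36.50805 → $36.51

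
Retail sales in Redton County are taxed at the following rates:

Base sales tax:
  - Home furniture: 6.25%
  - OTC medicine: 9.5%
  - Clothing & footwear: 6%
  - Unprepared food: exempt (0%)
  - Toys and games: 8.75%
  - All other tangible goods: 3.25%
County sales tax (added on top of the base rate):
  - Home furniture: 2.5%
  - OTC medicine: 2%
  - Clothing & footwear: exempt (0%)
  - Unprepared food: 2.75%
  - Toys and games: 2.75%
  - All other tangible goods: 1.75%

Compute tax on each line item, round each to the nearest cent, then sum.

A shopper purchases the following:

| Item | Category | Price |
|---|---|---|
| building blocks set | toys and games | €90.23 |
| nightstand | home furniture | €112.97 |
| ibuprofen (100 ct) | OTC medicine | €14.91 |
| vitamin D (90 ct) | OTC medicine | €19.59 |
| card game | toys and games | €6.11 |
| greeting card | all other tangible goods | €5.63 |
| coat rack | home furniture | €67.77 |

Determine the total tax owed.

€31.13

Building blocks set €90.23: toys and games → 8.75% + 2.75% county = 11.5% → €10.38
Nightstand €112.97: home furniture → 6.25% + 2.5% county = 8.75% → €9.88
Ibuprofen (100 ct) €14.91: OTC medicine → 9.5% + 2% county = 11.5% → €1.71
Vitamin D (90 ct) €19.59: OTC medicine → 9.5% + 2% county = 11.5% → €2.25
Card game €6.11: toys and games → 8.75% + 2.75% county = 11.5% → €0.70
Greeting card €5.63: all other tangible goods → 3.25% + 1.75% county = 5% → €0.28
Coat rack €67.77: home furniture → 6.25% + 2.5% county = 8.75% → €5.93
Total tax = €10.38 + €9.88 + €1.71 + €2.25 + €0.70 + €0.28 + €5.93 = €31.13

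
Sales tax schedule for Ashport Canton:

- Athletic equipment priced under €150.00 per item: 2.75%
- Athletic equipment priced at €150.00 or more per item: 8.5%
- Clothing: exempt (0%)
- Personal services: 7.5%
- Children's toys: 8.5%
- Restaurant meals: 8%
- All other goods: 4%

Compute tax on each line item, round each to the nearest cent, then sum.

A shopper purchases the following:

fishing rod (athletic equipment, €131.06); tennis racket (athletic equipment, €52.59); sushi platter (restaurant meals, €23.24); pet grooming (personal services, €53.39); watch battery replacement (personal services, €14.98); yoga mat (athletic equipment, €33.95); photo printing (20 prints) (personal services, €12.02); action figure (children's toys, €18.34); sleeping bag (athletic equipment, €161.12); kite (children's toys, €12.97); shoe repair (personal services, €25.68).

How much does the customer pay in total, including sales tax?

Fishing rod €131.06: athletic equipment, under €150.00 → 2.75% → €3.60
Tennis racket €52.59: athletic equipment, under €150.00 → 2.75% → €1.45
Sushi platter €23.24: restaurant meals → 8% → €1.86
Pet grooming €53.39: personal services → 7.5% → €4.00
Watch battery replacement €14.98: personal services → 7.5% → €1.12
Yoga mat €33.95: athletic equipment, under €150.00 → 2.75% → €0.93
Photo printing (20 prints) €12.02: personal services → 7.5% → €0.90
Action figure €18.34: children's toys → 8.5% → €1.56
Sleeping bag €161.12: athletic equipment, €150.00 or more → 8.5% → €13.70
Kite €12.97: children's toys → 8.5% → €1.10
Shoe repair €25.68: personal services → 7.5% → €1.93
Subtotal = €539.34; tax = €32.15; total due = €571.49

€571.49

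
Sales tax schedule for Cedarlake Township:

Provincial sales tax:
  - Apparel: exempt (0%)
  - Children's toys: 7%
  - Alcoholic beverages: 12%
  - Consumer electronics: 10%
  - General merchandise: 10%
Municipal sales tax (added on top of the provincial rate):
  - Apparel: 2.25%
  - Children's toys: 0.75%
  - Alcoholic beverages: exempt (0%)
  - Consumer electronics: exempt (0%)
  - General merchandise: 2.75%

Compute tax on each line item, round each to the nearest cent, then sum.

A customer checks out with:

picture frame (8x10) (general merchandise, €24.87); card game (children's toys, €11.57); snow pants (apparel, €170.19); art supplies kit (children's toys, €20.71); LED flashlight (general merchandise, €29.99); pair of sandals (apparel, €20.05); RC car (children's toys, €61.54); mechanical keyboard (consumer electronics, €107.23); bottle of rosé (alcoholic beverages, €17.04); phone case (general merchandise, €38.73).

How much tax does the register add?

Picture frame (8x10) €24.87: general merchandise → 10% + 2.75% municipal = 12.75% → €3.17
Card game €11.57: children's toys → 7% + 0.75% municipal = 7.75% → €0.90
Snow pants €170.19: apparel → 0% + 2.25% municipal = 2.25% → €3.83
Art supplies kit €20.71: children's toys → 7% + 0.75% municipal = 7.75% → €1.61
LED flashlight €29.99: general merchandise → 10% + 2.75% municipal = 12.75% → €3.82
Pair of sandals €20.05: apparel → 0% + 2.25% municipal = 2.25% → €0.45
RC car €61.54: children's toys → 7% + 0.75% municipal = 7.75% → €4.77
Mechanical keyboard €107.23: consumer electronics → 10% + 0% municipal = 10% → €10.72
Bottle of rosé €17.04: alcoholic beverages → 12% + 0% municipal = 12% → €2.04
Phone case €38.73: general merchandise → 10% + 2.75% municipal = 12.75% → €4.94
Total tax = €3.17 + €0.90 + €3.83 + €1.61 + €3.82 + €0.45 + €4.77 + €10.72 + €2.04 + €4.94 = €36.25

€36.25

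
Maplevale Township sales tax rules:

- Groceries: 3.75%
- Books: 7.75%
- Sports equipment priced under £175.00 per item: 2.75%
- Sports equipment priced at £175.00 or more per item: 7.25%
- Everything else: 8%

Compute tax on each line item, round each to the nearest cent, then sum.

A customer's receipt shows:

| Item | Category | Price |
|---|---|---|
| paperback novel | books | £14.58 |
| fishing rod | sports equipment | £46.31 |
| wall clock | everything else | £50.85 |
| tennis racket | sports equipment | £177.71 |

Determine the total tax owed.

Paperback novel £14.58: books → 7.75% → £1.13
Fishing rod £46.31: sports equipment, under £175.00 → 2.75% → £1.27
Wall clock £50.85: everything else → 8% → £4.07
Tennis racket £177.71: sports equipment, £175.00 or more → 7.25% → £12.88
Total tax = £1.13 + £1.27 + £4.07 + £12.88 = £19.35

£19.35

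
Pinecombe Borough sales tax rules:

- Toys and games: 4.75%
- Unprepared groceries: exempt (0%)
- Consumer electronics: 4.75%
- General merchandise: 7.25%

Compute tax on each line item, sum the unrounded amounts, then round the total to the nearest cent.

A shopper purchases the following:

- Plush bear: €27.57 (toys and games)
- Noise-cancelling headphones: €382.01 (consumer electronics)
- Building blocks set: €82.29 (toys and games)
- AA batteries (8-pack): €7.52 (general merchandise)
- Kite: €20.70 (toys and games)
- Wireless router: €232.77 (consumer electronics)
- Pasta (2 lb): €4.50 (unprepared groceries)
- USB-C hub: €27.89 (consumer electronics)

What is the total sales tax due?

Plush bear €27.57: toys and games → 4.75% → €1.309575
Noise-cancelling headphones €382.01: consumer electronics → 4.75% → €18.145475
Building blocks set €82.29: toys and games → 4.75% → €3.908775
AA batteries (8-pack) €7.52: general merchandise → 7.25% → €0.5452
Kite €20.70: toys and games → 4.75% → €0.98325
Wireless router €232.77: consumer electronics → 4.75% → €11.056575
Pasta (2 lb) €4.50: unprepared groceries → 0% → €0.00
USB-C hub €27.89: consumer electronics → 4.75% → €1.324775
Unrounded tax sum = €37.273625 → €37.27

€37.27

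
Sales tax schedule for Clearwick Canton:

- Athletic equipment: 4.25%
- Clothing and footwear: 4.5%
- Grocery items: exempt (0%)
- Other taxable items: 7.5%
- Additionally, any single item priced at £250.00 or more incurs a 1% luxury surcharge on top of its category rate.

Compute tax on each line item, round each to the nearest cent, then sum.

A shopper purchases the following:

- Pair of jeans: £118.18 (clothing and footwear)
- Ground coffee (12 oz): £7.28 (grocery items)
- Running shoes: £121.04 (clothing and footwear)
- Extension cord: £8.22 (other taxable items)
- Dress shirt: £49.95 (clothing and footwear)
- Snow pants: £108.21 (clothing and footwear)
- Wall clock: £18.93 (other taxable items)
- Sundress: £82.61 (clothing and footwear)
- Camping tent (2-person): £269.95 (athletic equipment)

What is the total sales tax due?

Pair of jeans £118.18: clothing and footwear → 4.5% → £5.32
Ground coffee (12 oz) £7.28: grocery items → 0% → £0.00
Running shoes £121.04: clothing and footwear → 4.5% → £5.45
Extension cord £8.22: other taxable items → 7.5% → £0.62
Dress shirt £49.95: clothing and footwear → 4.5% → £2.25
Snow pants £108.21: clothing and footwear → 4.5% → £4.87
Wall clock £18.93: other taxable items → 7.5% → £1.42
Sundress £82.61: clothing and footwear → 4.5% → £3.72
Camping tent (2-person) £269.95: athletic equipment → 4.25% + 1% surcharge = 5.25% → £14.17
Total tax = £5.32 + £5.45 + £0.62 + £2.25 + £4.87 + £1.42 + £3.72 + £14.17 = £37.82

£37.82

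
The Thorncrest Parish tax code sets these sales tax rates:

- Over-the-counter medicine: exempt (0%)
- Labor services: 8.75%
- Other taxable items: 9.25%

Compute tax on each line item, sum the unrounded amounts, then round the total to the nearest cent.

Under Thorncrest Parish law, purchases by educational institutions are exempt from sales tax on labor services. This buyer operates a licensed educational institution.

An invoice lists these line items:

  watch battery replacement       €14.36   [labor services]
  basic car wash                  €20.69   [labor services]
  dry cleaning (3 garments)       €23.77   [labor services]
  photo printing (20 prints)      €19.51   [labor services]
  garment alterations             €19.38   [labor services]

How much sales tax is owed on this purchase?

Watch battery replacement €14.36: labor services, buyer-exempt → 0% → €0.00
Basic car wash €20.69: labor services, buyer-exempt → 0% → €0.00
Dry cleaning (3 garments) €23.77: labor services, buyer-exempt → 0% → €0.00
Photo printing (20 prints) €19.51: labor services, buyer-exempt → 0% → €0.00
Garment alterations €19.38: labor services, buyer-exempt → 0% → €0.00
Unrounded tax sum = €0.00 → €0.00

€0.00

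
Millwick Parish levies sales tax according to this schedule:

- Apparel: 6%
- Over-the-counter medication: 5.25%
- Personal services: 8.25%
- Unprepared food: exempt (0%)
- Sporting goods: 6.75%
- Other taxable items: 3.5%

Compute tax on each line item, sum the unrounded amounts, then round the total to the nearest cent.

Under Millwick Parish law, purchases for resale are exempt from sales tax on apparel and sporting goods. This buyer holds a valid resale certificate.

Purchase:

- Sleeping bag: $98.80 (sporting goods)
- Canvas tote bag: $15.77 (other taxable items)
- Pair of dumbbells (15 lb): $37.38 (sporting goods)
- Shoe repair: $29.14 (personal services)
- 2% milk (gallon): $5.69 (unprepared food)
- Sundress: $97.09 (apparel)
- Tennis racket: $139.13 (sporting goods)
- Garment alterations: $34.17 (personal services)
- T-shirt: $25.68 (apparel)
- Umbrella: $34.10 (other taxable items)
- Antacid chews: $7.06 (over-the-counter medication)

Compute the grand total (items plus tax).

Sleeping bag $98.80: sporting goods, buyer-exempt → 0% → $0.00
Canvas tote bag $15.77: other taxable items → 3.5% → $0.55195
Pair of dumbbells (15 lb) $37.38: sporting goods, buyer-exempt → 0% → $0.00
Shoe repair $29.14: personal services → 8.25% → $2.40405
2% milk (gallon) $5.69: unprepared food → 0% → $0.00
Sundress $97.09: apparel, buyer-exempt → 0% → $0.00
Tennis racket $139.13: sporting goods, buyer-exempt → 0% → $0.00
Garment alterations $34.17: personal services → 8.25% → $2.819025
T-shirt $25.68: apparel, buyer-exempt → 0% → $0.00
Umbrella $34.10: other taxable items → 3.5% → $1.1935
Antacid chews $7.06: over-the-counter medication → 5.25% → $0.37065
Subtotal = $524.01; unrounded tax = $7.339175 → $7.34; total due = $531.35

$531.35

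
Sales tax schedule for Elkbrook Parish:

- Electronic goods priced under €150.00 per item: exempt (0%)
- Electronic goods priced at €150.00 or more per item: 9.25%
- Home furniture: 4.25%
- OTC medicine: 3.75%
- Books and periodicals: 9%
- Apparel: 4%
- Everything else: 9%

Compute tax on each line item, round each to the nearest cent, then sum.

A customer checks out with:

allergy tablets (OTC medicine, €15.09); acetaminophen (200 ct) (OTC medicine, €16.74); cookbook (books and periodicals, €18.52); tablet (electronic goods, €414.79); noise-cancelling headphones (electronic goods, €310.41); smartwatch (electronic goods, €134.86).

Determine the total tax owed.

Allergy tablets €15.09: OTC medicine → 3.75% → €0.57
Acetaminophen (200 ct) €16.74: OTC medicine → 3.75% → €0.63
Cookbook €18.52: books and periodicals → 9% → €1.67
Tablet €414.79: electronic goods, €150.00 or more → 9.25% → €38.37
Noise-cancelling headphones €310.41: electronic goods, €150.00 or more → 9.25% → €28.71
Smartwatch €134.86: electronic goods, under €150.00 → 0% → €0.00
Total tax = €0.57 + €0.63 + €1.67 + €38.37 + €28.71 = €69.95

€69.95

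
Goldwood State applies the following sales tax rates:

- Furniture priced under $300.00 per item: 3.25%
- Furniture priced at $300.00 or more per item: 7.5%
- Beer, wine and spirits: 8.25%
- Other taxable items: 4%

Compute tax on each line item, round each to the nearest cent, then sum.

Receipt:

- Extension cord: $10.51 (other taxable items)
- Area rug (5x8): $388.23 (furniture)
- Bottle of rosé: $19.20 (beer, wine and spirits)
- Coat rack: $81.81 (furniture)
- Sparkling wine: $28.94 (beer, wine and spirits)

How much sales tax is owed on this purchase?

Extension cord $10.51: other taxable items → 4% → $0.42
Area rug (5x8) $388.23: furniture, $300.00 or more → 7.5% → $29.12
Bottle of rosé $19.20: beer, wine and spirits → 8.25% → $1.58
Coat rack $81.81: furniture, under $300.00 → 3.25% → $2.66
Sparkling wine $28.94: beer, wine and spirits → 8.25% → $2.39
Total tax = $0.42 + $29.12 + $1.58 + $2.66 + $2.39 = $36.17

$36.17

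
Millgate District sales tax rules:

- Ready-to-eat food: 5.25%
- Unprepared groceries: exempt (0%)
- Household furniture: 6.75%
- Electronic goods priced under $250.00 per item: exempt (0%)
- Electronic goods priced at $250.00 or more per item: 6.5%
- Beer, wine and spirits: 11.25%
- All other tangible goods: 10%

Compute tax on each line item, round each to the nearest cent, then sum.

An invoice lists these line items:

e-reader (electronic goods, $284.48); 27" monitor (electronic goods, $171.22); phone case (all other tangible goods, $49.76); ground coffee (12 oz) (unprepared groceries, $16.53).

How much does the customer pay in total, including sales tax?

$545.46

E-reader $284.48: electronic goods, $250.00 or more → 6.5% → $18.49
27" monitor $171.22: electronic goods, under $250.00 → 0% → $0.00
Phone case $49.76: all other tangible goods → 10% → $4.98
Ground coffee (12 oz) $16.53: unprepared groceries → 0% → $0.00
Subtotal = $521.99; tax = $23.47; total due = $545.46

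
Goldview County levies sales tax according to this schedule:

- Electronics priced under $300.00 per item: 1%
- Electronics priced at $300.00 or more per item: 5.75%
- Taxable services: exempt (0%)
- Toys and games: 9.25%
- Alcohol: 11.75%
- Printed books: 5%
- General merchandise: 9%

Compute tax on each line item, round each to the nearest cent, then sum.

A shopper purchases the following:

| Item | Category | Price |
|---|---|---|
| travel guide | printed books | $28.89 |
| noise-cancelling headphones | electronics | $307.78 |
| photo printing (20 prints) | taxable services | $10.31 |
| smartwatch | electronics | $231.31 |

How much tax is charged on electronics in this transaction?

Noise-cancelling headphones $307.78: electronics, $300.00 or more → 5.75% → $17.70
Smartwatch $231.31: electronics, under $300.00 → 1% → $2.31
Tax on electronics = $17.70 + $2.31 = $20.01

$20.01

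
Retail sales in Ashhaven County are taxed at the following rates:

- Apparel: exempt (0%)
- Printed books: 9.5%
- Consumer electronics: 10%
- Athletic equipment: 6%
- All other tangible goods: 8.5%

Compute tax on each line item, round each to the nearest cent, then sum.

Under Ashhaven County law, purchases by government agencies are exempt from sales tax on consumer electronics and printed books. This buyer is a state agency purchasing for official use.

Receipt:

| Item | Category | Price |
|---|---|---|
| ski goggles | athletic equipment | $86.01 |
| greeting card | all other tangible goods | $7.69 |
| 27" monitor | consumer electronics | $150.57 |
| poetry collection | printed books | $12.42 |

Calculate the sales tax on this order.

$5.81

Ski goggles $86.01: athletic equipment → 6% → $5.16
Greeting card $7.69: all other tangible goods → 8.5% → $0.65
27" monitor $150.57: consumer electronics, buyer-exempt → 0% → $0.00
Poetry collection $12.42: printed books, buyer-exempt → 0% → $0.00
Total tax = $5.16 + $0.65 = $5.81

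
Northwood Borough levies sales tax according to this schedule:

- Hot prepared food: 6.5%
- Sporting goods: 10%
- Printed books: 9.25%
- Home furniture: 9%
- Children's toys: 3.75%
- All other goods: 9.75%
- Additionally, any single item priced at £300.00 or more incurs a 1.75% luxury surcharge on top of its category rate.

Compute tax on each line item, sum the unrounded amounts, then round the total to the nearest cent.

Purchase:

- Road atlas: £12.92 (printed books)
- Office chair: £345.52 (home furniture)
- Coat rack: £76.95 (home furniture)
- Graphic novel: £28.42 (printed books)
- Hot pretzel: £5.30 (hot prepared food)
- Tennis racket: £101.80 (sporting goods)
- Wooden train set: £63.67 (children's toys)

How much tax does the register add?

Road atlas £12.92: printed books → 9.25% → £1.1951
Office chair £345.52: home furniture → 9% + 1.75% surcharge = 10.75% → £37.1434
Coat rack £76.95: home furniture → 9% → £6.9255
Graphic novel £28.42: printed books → 9.25% → £2.62885
Hot pretzel £5.30: hot prepared food → 6.5% → £0.3445
Tennis racket £101.80: sporting goods → 10% → £10.18
Wooden train set £63.67: children's toys → 3.75% → £2.387625
Unrounded tax sum = £60.804975 → £60.80

£60.80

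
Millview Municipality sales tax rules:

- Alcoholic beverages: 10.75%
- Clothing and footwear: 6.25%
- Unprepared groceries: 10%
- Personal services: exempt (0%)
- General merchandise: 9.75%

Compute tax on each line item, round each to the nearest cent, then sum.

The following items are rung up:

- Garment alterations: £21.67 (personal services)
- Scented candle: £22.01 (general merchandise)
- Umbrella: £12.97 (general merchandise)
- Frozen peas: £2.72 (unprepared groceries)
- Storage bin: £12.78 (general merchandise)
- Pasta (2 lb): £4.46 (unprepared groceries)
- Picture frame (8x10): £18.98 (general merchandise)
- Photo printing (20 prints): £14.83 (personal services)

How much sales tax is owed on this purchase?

Garment alterations £21.67: personal services → 0% → £0.00
Scented candle £22.01: general merchandise → 9.75% → £2.15
Umbrella £12.97: general merchandise → 9.75% → £1.26
Frozen peas £2.72: unprepared groceries → 10% → £0.27
Storage bin £12.78: general merchandise → 9.75% → £1.25
Pasta (2 lb) £4.46: unprepared groceries → 10% → £0.45
Picture frame (8x10) £18.98: general merchandise → 9.75% → £1.85
Photo printing (20 prints) £14.83: personal services → 0% → £0.00
Total tax = £2.15 + £1.26 + £0.27 + £1.25 + £0.45 + £1.85 = £7.23

£7.23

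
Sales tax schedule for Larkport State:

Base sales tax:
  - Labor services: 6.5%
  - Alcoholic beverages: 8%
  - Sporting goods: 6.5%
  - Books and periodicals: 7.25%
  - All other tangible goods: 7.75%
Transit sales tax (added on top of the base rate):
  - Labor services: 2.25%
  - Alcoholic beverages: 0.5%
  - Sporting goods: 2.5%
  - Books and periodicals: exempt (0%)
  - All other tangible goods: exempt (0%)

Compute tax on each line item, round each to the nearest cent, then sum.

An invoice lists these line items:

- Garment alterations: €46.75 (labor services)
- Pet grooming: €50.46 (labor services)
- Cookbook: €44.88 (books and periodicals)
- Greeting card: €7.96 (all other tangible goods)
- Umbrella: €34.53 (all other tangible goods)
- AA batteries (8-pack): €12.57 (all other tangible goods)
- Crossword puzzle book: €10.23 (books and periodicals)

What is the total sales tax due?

Garment alterations €46.75: labor services → 6.5% + 2.25% transit = 8.75% → €4.09
Pet grooming €50.46: labor services → 6.5% + 2.25% transit = 8.75% → €4.42
Cookbook €44.88: books and periodicals → 7.25% + 0% transit = 7.25% → €3.25
Greeting card €7.96: all other tangible goods → 7.75% + 0% transit = 7.75% → €0.62
Umbrella €34.53: all other tangible goods → 7.75% + 0% transit = 7.75% → €2.68
AA batteries (8-pack) €12.57: all other tangible goods → 7.75% + 0% transit = 7.75% → €0.97
Crossword puzzle book €10.23: books and periodicals → 7.25% + 0% transit = 7.25% → €0.74
Total tax = €4.09 + €4.42 + €3.25 + €0.62 + €2.68 + €0.97 + €0.74 = €16.77

€16.77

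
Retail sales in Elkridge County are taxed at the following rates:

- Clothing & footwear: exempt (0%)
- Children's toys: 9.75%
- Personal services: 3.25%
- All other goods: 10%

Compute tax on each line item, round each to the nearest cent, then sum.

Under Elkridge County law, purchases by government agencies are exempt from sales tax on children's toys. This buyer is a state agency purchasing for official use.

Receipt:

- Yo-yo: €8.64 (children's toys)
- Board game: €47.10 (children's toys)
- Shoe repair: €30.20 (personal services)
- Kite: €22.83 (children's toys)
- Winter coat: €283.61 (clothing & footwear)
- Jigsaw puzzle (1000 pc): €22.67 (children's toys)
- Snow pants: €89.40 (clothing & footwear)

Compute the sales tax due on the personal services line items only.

€0.98

Shoe repair €30.20: personal services → 3.25% → €0.98
Tax on personal services = €0.98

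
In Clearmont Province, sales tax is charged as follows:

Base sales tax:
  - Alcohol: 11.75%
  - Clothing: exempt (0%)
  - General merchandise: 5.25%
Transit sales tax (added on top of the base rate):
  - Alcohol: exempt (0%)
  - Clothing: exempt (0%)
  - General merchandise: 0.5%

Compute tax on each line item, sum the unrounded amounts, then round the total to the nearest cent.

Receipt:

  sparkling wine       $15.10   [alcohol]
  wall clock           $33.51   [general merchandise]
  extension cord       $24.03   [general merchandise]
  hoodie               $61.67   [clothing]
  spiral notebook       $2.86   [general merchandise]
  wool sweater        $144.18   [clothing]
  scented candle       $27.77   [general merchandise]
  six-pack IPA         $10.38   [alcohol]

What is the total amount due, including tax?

$327.56

Sparkling wine $15.10: alcohol → 11.75% + 0% transit = 11.75% → $1.77425
Wall clock $33.51: general merchandise → 5.25% + 0.5% transit = 5.75% → $1.926825
Extension cord $24.03: general merchandise → 5.25% + 0.5% transit = 5.75% → $1.381725
Hoodie $61.67: clothing → 0% + 0% transit = 0% → $0.00
Spiral notebook $2.86: general merchandise → 5.25% + 0.5% transit = 5.75% → $0.16445
Wool sweater $144.18: clothing → 0% + 0% transit = 0% → $0.00
Scented candle $27.77: general merchandise → 5.25% + 0.5% transit = 5.75% → $1.596775
Six-pack IPA $10.38: alcohol → 11.75% + 0% transit = 11.75% → $1.21965
Subtotal = $319.50; unrounded tax = $8.063675 → $8.06; total due = $327.56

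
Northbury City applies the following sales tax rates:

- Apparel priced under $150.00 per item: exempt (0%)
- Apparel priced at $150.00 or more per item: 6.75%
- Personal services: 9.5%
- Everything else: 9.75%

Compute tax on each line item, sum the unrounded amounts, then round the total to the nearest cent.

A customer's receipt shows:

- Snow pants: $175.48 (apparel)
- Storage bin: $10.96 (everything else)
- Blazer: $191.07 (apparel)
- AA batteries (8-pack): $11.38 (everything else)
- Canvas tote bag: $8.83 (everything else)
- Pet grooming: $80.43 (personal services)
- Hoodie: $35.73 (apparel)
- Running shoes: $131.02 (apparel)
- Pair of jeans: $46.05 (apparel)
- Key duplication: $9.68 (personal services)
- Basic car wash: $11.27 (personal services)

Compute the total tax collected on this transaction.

Snow pants $175.48: apparel, $150.00 or more → 6.75% → $11.8449
Storage bin $10.96: everything else → 9.75% → $1.0686
Blazer $191.07: apparel, $150.00 or more → 6.75% → $12.897225
AA batteries (8-pack) $11.38: everything else → 9.75% → $1.10955
Canvas tote bag $8.83: everything else → 9.75% → $0.860925
Pet grooming $80.43: personal services → 9.5% → $7.64085
Hoodie $35.73: apparel, under $150.00 → 0% → $0.00
Running shoes $131.02: apparel, under $150.00 → 0% → $0.00
Pair of jeans $46.05: apparel, under $150.00 → 0% → $0.00
Key duplication $9.68: personal services → 9.5% → $0.9196
Basic car wash $11.27: personal services → 9.5% → $1.07065
Unrounded tax sum = $37.4123 → $37.41

$37.41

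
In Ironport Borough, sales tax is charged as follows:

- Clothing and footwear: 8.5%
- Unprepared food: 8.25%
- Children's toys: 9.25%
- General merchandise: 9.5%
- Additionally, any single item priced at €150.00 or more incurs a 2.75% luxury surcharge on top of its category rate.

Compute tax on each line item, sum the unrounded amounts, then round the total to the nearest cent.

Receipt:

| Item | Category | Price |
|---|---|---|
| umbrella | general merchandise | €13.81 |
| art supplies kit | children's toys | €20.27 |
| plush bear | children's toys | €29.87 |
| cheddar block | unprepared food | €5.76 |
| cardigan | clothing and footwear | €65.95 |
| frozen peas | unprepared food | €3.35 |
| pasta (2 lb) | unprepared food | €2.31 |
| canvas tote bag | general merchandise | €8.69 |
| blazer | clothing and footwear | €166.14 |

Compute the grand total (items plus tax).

€348.16

Umbrella €13.81: general merchandise → 9.5% → €1.31195
Art supplies kit €20.27: children's toys → 9.25% → €1.874975
Plush bear €29.87: children's toys → 9.25% → €2.762975
Cheddar block €5.76: unprepared food → 8.25% → €0.4752
Cardigan €65.95: clothing and footwear → 8.5% → €5.60575
Frozen peas €3.35: unprepared food → 8.25% → €0.276375
Pasta (2 lb) €2.31: unprepared food → 8.25% → €0.190575
Canvas tote bag €8.69: general merchandise → 9.5% → €0.82555
Blazer €166.14: clothing and footwear → 8.5% + 2.75% surcharge = 11.25% → €18.69075
Subtotal = €316.15; unrounded tax = €32.0141 → €32.01; total due = €348.16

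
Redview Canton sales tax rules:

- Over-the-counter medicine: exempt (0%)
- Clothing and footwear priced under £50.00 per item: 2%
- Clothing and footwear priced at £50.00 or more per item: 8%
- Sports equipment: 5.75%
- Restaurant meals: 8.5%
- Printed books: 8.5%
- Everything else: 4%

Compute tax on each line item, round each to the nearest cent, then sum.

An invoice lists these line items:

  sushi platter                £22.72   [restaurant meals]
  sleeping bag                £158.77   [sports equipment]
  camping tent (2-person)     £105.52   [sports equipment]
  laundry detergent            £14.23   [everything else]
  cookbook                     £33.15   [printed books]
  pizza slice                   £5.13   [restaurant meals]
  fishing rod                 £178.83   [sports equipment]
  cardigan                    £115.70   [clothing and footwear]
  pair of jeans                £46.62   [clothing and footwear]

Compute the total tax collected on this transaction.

£41.43

Sushi platter £22.72: restaurant meals → 8.5% → £1.93
Sleeping bag £158.77: sports equipment → 5.75% → £9.13
Camping tent (2-person) £105.52: sports equipment → 5.75% → £6.07
Laundry detergent £14.23: everything else → 4% → £0.57
Cookbook £33.15: printed books → 8.5% → £2.82
Pizza slice £5.13: restaurant meals → 8.5% → £0.44
Fishing rod £178.83: sports equipment → 5.75% → £10.28
Cardigan £115.70: clothing and footwear, £50.00 or more → 8% → £9.26
Pair of jeans £46.62: clothing and footwear, under £50.00 → 2% → £0.93
Total tax = £1.93 + £9.13 + £6.07 + £0.57 + £2.82 + £0.44 + £10.28 + £9.26 + £0.93 = £41.43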